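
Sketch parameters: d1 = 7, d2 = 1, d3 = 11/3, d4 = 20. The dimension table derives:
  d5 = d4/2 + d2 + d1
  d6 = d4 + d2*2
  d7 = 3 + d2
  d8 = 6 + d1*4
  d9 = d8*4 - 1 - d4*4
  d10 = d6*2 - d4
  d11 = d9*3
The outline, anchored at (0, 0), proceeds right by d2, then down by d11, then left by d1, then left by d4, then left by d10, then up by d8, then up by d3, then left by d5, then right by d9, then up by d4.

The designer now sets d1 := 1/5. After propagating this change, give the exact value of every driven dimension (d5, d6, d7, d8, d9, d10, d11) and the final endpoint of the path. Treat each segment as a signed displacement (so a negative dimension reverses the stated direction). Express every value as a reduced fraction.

d5 = 56/5
d6 = 22
d7 = 4
d8 = 34/5
d9 = -269/5
d10 = 24
d11 = -807/5
endpoint = (-541/5, 2878/15)

Apply edit: d1 := 1/5
  d5 = d4/2 + d2 + d1 = 56/5
  d6 = d4 + d2*2 = 22
  d7 = 3 + d2 = 4
  d8 = 6 + d1*4 = 34/5
  d9 = d8*4 - 1 - d4*4 = -269/5
  d10 = d6*2 - d4 = 24
  d11 = d9*3 = -807/5
Walk from origin (0, 0):
  seg 1: right by d2 = 1 → (1, 0)
  seg 2: down by d11 = -807/5 → (1, 807/5)
  seg 3: left by d1 = 1/5 → (4/5, 807/5)
  seg 4: left by d4 = 20 → (-96/5, 807/5)
  seg 5: left by d10 = 24 → (-216/5, 807/5)
  seg 6: up by d8 = 34/5 → (-216/5, 841/5)
  seg 7: up by d3 = 11/3 → (-216/5, 2578/15)
  seg 8: left by d5 = 56/5 → (-272/5, 2578/15)
  seg 9: right by d9 = -269/5 → (-541/5, 2578/15)
  seg 10: up by d4 = 20 → (-541/5, 2878/15)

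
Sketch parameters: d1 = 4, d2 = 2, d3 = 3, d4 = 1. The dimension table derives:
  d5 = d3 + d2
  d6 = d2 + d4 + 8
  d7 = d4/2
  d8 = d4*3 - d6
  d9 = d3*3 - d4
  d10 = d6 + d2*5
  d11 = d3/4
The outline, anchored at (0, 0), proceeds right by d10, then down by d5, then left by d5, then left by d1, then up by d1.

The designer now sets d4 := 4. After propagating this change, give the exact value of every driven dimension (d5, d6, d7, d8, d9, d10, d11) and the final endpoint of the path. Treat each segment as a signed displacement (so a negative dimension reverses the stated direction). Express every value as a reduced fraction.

d5 = 5
d6 = 14
d7 = 2
d8 = -2
d9 = 5
d10 = 24
d11 = 3/4
endpoint = (15, -1)

Apply edit: d4 := 4
  d5 = d3 + d2 = 5
  d6 = d2 + d4 + 8 = 14
  d7 = d4/2 = 2
  d8 = d4*3 - d6 = -2
  d9 = d3*3 - d4 = 5
  d10 = d6 + d2*5 = 24
  d11 = d3/4 = 3/4
Walk from origin (0, 0):
  seg 1: right by d10 = 24 → (24, 0)
  seg 2: down by d5 = 5 → (24, -5)
  seg 3: left by d5 = 5 → (19, -5)
  seg 4: left by d1 = 4 → (15, -5)
  seg 5: up by d1 = 4 → (15, -1)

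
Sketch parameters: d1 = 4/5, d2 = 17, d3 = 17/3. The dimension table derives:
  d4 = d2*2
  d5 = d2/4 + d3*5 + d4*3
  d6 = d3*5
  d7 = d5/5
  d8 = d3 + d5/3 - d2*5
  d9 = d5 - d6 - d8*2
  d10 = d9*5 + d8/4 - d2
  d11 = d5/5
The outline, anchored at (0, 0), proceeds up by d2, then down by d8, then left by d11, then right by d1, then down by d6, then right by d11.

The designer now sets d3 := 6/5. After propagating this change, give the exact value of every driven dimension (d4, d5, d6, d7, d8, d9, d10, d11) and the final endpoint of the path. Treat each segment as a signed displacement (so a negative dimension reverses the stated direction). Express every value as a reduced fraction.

Apply edit: d3 := 6/5
  d4 = d2*2 = 34
  d5 = d2/4 + d3*5 + d4*3 = 449/4
  d6 = d3*5 = 6
  d7 = d5/5 = 449/20
  d8 = d3 + d5/3 - d2*5 = -2783/60
  d9 = d5 - d6 - d8*2 = 11941/60
  d10 = d9*5 + d8/4 - d2 = 77319/80
  d11 = d5/5 = 449/20
Walk from origin (0, 0):
  seg 1: up by d2 = 17 → (0, 17)
  seg 2: down by d8 = -2783/60 → (0, 3803/60)
  seg 3: left by d11 = 449/20 → (-449/20, 3803/60)
  seg 4: right by d1 = 4/5 → (-433/20, 3803/60)
  seg 5: down by d6 = 6 → (-433/20, 3443/60)
  seg 6: right by d11 = 449/20 → (4/5, 3443/60)

d4 = 34
d5 = 449/4
d6 = 6
d7 = 449/20
d8 = -2783/60
d9 = 11941/60
d10 = 77319/80
d11 = 449/20
endpoint = (4/5, 3443/60)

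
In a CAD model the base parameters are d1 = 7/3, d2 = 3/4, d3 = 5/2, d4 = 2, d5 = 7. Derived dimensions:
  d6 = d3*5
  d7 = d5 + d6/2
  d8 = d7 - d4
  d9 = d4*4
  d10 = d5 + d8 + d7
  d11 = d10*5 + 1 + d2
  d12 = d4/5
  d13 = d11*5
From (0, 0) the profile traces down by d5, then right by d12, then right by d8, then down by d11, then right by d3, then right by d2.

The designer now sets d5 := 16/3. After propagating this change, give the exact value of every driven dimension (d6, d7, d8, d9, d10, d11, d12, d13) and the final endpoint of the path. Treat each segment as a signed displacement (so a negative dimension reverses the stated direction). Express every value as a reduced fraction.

Apply edit: d5 := 16/3
  d6 = d3*5 = 25/2
  d7 = d5 + d6/2 = 139/12
  d8 = d7 - d4 = 115/12
  d9 = d4*4 = 8
  d10 = d5 + d8 + d7 = 53/2
  d11 = d10*5 + 1 + d2 = 537/4
  d12 = d4/5 = 2/5
  d13 = d11*5 = 2685/4
Walk from origin (0, 0):
  seg 1: down by d5 = 16/3 → (0, -16/3)
  seg 2: right by d12 = 2/5 → (2/5, -16/3)
  seg 3: right by d8 = 115/12 → (599/60, -16/3)
  seg 4: down by d11 = 537/4 → (599/60, -1675/12)
  seg 5: right by d3 = 5/2 → (749/60, -1675/12)
  seg 6: right by d2 = 3/4 → (397/30, -1675/12)

d6 = 25/2
d7 = 139/12
d8 = 115/12
d9 = 8
d10 = 53/2
d11 = 537/4
d12 = 2/5
d13 = 2685/4
endpoint = (397/30, -1675/12)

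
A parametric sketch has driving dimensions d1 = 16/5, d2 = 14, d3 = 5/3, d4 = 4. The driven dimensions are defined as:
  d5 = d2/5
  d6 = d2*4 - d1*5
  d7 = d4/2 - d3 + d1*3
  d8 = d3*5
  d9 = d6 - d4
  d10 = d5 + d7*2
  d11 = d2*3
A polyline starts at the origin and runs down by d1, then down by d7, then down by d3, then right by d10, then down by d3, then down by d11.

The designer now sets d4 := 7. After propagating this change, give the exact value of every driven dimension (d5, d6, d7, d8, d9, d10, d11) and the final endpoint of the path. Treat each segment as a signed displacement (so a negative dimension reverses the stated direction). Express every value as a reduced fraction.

Apply edit: d4 := 7
  d5 = d2/5 = 14/5
  d6 = d2*4 - d1*5 = 40
  d7 = d4/2 - d3 + d1*3 = 343/30
  d8 = d3*5 = 25/3
  d9 = d6 - d4 = 33
  d10 = d5 + d7*2 = 77/3
  d11 = d2*3 = 42
Walk from origin (0, 0):
  seg 1: down by d1 = 16/5 → (0, -16/5)
  seg 2: down by d7 = 343/30 → (0, -439/30)
  seg 3: down by d3 = 5/3 → (0, -163/10)
  seg 4: right by d10 = 77/3 → (77/3, -163/10)
  seg 5: down by d3 = 5/3 → (77/3, -539/30)
  seg 6: down by d11 = 42 → (77/3, -1799/30)

d5 = 14/5
d6 = 40
d7 = 343/30
d8 = 25/3
d9 = 33
d10 = 77/3
d11 = 42
endpoint = (77/3, -1799/30)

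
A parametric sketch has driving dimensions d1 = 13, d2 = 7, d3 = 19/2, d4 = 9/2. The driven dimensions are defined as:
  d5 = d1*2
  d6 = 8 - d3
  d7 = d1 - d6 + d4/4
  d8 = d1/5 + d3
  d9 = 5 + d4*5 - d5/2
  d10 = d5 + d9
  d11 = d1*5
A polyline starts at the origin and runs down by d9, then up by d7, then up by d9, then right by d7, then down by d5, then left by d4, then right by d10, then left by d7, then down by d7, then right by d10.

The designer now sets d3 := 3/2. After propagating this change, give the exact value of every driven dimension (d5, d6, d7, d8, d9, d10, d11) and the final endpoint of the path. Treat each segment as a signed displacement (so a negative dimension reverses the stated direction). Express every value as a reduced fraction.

d5 = 26
d6 = 13/2
d7 = 61/8
d8 = 41/10
d9 = 29/2
d10 = 81/2
d11 = 65
endpoint = (153/2, -26)

Apply edit: d3 := 3/2
  d5 = d1*2 = 26
  d6 = 8 - d3 = 13/2
  d7 = d1 - d6 + d4/4 = 61/8
  d8 = d1/5 + d3 = 41/10
  d9 = 5 + d4*5 - d5/2 = 29/2
  d10 = d5 + d9 = 81/2
  d11 = d1*5 = 65
Walk from origin (0, 0):
  seg 1: down by d9 = 29/2 → (0, -29/2)
  seg 2: up by d7 = 61/8 → (0, -55/8)
  seg 3: up by d9 = 29/2 → (0, 61/8)
  seg 4: right by d7 = 61/8 → (61/8, 61/8)
  seg 5: down by d5 = 26 → (61/8, -147/8)
  seg 6: left by d4 = 9/2 → (25/8, -147/8)
  seg 7: right by d10 = 81/2 → (349/8, -147/8)
  seg 8: left by d7 = 61/8 → (36, -147/8)
  seg 9: down by d7 = 61/8 → (36, -26)
  seg 10: right by d10 = 81/2 → (153/2, -26)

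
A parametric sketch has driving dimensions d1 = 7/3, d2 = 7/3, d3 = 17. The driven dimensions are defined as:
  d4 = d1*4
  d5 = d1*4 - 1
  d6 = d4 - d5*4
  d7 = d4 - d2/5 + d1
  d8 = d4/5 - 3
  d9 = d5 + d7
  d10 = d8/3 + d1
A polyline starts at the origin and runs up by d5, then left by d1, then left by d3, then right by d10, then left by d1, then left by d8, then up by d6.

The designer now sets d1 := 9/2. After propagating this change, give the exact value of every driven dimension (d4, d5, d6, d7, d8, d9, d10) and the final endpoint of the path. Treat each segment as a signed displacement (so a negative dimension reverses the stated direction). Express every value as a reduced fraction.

Apply edit: d1 := 9/2
  d4 = d1*4 = 18
  d5 = d1*4 - 1 = 17
  d6 = d4 - d5*4 = -50
  d7 = d4 - d2/5 + d1 = 661/30
  d8 = d4/5 - 3 = 3/5
  d9 = d5 + d7 = 1171/30
  d10 = d8/3 + d1 = 47/10
Walk from origin (0, 0):
  seg 1: up by d5 = 17 → (0, 17)
  seg 2: left by d1 = 9/2 → (-9/2, 17)
  seg 3: left by d3 = 17 → (-43/2, 17)
  seg 4: right by d10 = 47/10 → (-84/5, 17)
  seg 5: left by d1 = 9/2 → (-213/10, 17)
  seg 6: left by d8 = 3/5 → (-219/10, 17)
  seg 7: up by d6 = -50 → (-219/10, -33)

d4 = 18
d5 = 17
d6 = -50
d7 = 661/30
d8 = 3/5
d9 = 1171/30
d10 = 47/10
endpoint = (-219/10, -33)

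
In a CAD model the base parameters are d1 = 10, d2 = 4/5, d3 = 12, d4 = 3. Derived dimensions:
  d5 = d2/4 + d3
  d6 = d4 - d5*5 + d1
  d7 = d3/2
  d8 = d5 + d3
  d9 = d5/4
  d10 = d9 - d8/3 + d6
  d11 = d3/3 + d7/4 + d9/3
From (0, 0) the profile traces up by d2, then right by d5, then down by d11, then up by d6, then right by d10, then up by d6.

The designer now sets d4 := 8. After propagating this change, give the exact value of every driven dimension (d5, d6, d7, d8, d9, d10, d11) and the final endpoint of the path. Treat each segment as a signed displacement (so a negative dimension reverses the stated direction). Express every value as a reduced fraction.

Apply edit: d4 := 8
  d5 = d2/4 + d3 = 61/5
  d6 = d4 - d5*5 + d1 = -43
  d7 = d3/2 = 6
  d8 = d5 + d3 = 121/5
  d9 = d5/4 = 61/20
  d10 = d9 - d8/3 + d6 = -2881/60
  d11 = d3/3 + d7/4 + d9/3 = 391/60
Walk from origin (0, 0):
  seg 1: up by d2 = 4/5 → (0, 4/5)
  seg 2: right by d5 = 61/5 → (61/5, 4/5)
  seg 3: down by d11 = 391/60 → (61/5, -343/60)
  seg 4: up by d6 = -43 → (61/5, -2923/60)
  seg 5: right by d10 = -2881/60 → (-2149/60, -2923/60)
  seg 6: up by d6 = -43 → (-2149/60, -5503/60)

d5 = 61/5
d6 = -43
d7 = 6
d8 = 121/5
d9 = 61/20
d10 = -2881/60
d11 = 391/60
endpoint = (-2149/60, -5503/60)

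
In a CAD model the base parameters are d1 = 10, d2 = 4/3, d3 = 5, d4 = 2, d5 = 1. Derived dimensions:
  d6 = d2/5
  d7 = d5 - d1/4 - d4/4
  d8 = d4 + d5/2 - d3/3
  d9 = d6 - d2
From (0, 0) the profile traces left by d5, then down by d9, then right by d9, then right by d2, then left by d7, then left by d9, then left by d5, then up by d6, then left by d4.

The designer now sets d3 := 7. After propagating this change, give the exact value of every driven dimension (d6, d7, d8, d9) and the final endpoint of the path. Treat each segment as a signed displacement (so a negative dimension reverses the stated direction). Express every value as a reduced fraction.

Apply edit: d3 := 7
  d6 = d2/5 = 4/15
  d7 = d5 - d1/4 - d4/4 = -2
  d8 = d4 + d5/2 - d3/3 = 1/6
  d9 = d6 - d2 = -16/15
Walk from origin (0, 0):
  seg 1: left by d5 = 1 → (-1, 0)
  seg 2: down by d9 = -16/15 → (-1, 16/15)
  seg 3: right by d9 = -16/15 → (-31/15, 16/15)
  seg 4: right by d2 = 4/3 → (-11/15, 16/15)
  seg 5: left by d7 = -2 → (19/15, 16/15)
  seg 6: left by d9 = -16/15 → (7/3, 16/15)
  seg 7: left by d5 = 1 → (4/3, 16/15)
  seg 8: up by d6 = 4/15 → (4/3, 4/3)
  seg 9: left by d4 = 2 → (-2/3, 4/3)

d6 = 4/15
d7 = -2
d8 = 1/6
d9 = -16/15
endpoint = (-2/3, 4/3)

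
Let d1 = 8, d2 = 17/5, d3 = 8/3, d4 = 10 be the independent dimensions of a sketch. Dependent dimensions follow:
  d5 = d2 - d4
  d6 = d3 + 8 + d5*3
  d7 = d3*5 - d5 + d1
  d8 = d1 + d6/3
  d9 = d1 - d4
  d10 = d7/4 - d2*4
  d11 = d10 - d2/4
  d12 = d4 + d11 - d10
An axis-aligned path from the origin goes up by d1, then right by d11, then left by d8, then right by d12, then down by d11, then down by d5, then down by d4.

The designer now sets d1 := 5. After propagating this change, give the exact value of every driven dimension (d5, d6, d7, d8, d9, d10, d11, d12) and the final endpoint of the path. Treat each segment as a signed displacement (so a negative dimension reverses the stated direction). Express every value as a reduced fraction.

Apply edit: d1 := 5
  d5 = d2 - d4 = -33/5
  d6 = d3 + 8 + d5*3 = -137/15
  d7 = d3*5 - d5 + d1 = 374/15
  d8 = d1 + d6/3 = 88/45
  d9 = d1 - d4 = -5
  d10 = d7/4 - d2*4 = -221/30
  d11 = d10 - d2/4 = -493/60
  d12 = d4 + d11 - d10 = 183/20
Walk from origin (0, 0):
  seg 1: up by d1 = 5 → (0, 5)
  seg 2: right by d11 = -493/60 → (-493/60, 5)
  seg 3: left by d8 = 88/45 → (-1831/180, 5)
  seg 4: right by d12 = 183/20 → (-46/45, 5)
  seg 5: down by d11 = -493/60 → (-46/45, 793/60)
  seg 6: down by d5 = -33/5 → (-46/45, 1189/60)
  seg 7: down by d4 = 10 → (-46/45, 589/60)

d5 = -33/5
d6 = -137/15
d7 = 374/15
d8 = 88/45
d9 = -5
d10 = -221/30
d11 = -493/60
d12 = 183/20
endpoint = (-46/45, 589/60)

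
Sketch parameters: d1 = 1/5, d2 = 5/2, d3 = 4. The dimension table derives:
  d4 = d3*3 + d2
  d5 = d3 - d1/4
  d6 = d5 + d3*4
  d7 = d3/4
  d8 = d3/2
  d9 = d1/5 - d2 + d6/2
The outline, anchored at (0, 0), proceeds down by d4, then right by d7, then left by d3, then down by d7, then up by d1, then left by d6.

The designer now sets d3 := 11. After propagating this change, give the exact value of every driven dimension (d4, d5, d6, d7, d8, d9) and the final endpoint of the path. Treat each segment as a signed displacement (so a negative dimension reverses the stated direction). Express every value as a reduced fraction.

Apply edit: d3 := 11
  d4 = d3*3 + d2 = 71/2
  d5 = d3 - d1/4 = 219/20
  d6 = d5 + d3*4 = 1099/20
  d7 = d3/4 = 11/4
  d8 = d3/2 = 11/2
  d9 = d1/5 - d2 + d6/2 = 5003/200
Walk from origin (0, 0):
  seg 1: down by d4 = 71/2 → (0, -71/2)
  seg 2: right by d7 = 11/4 → (11/4, -71/2)
  seg 3: left by d3 = 11 → (-33/4, -71/2)
  seg 4: down by d7 = 11/4 → (-33/4, -153/4)
  seg 5: up by d1 = 1/5 → (-33/4, -761/20)
  seg 6: left by d6 = 1099/20 → (-316/5, -761/20)

d4 = 71/2
d5 = 219/20
d6 = 1099/20
d7 = 11/4
d8 = 11/2
d9 = 5003/200
endpoint = (-316/5, -761/20)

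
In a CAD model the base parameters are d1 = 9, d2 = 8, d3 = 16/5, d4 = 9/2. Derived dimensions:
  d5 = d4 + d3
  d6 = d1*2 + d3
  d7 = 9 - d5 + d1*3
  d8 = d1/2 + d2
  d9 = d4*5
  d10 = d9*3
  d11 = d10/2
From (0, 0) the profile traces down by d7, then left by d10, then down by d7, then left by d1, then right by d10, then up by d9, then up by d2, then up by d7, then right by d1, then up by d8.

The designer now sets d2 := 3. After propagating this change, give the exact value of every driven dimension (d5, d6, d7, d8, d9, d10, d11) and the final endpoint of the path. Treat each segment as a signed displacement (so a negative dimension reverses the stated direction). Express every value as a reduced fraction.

d5 = 77/10
d6 = 106/5
d7 = 283/10
d8 = 15/2
d9 = 45/2
d10 = 135/2
d11 = 135/4
endpoint = (0, 47/10)

Apply edit: d2 := 3
  d5 = d4 + d3 = 77/10
  d6 = d1*2 + d3 = 106/5
  d7 = 9 - d5 + d1*3 = 283/10
  d8 = d1/2 + d2 = 15/2
  d9 = d4*5 = 45/2
  d10 = d9*3 = 135/2
  d11 = d10/2 = 135/4
Walk from origin (0, 0):
  seg 1: down by d7 = 283/10 → (0, -283/10)
  seg 2: left by d10 = 135/2 → (-135/2, -283/10)
  seg 3: down by d7 = 283/10 → (-135/2, -283/5)
  seg 4: left by d1 = 9 → (-153/2, -283/5)
  seg 5: right by d10 = 135/2 → (-9, -283/5)
  seg 6: up by d9 = 45/2 → (-9, -341/10)
  seg 7: up by d2 = 3 → (-9, -311/10)
  seg 8: up by d7 = 283/10 → (-9, -14/5)
  seg 9: right by d1 = 9 → (0, -14/5)
  seg 10: up by d8 = 15/2 → (0, 47/10)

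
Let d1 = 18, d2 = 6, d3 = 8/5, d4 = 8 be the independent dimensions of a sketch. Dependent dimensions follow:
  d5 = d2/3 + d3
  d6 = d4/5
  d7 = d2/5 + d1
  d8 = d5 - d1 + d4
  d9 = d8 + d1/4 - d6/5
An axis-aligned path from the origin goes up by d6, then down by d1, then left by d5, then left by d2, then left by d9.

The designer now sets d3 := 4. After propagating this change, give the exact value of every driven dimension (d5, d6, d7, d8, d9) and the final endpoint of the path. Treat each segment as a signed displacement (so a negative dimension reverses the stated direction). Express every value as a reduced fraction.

d5 = 6
d6 = 8/5
d7 = 96/5
d8 = -4
d9 = 9/50
endpoint = (-609/50, -82/5)

Apply edit: d3 := 4
  d5 = d2/3 + d3 = 6
  d6 = d4/5 = 8/5
  d7 = d2/5 + d1 = 96/5
  d8 = d5 - d1 + d4 = -4
  d9 = d8 + d1/4 - d6/5 = 9/50
Walk from origin (0, 0):
  seg 1: up by d6 = 8/5 → (0, 8/5)
  seg 2: down by d1 = 18 → (0, -82/5)
  seg 3: left by d5 = 6 → (-6, -82/5)
  seg 4: left by d2 = 6 → (-12, -82/5)
  seg 5: left by d9 = 9/50 → (-609/50, -82/5)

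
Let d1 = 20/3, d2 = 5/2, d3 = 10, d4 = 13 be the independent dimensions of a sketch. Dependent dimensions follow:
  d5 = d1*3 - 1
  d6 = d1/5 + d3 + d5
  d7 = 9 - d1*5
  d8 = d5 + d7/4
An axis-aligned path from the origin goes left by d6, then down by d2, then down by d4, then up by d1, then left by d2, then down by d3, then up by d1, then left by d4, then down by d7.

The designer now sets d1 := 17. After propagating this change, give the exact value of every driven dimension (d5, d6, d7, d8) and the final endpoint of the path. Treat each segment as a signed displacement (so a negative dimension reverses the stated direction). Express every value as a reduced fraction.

Apply edit: d1 := 17
  d5 = d1*3 - 1 = 50
  d6 = d1/5 + d3 + d5 = 317/5
  d7 = 9 - d1*5 = -76
  d8 = d5 + d7/4 = 31
Walk from origin (0, 0):
  seg 1: left by d6 = 317/5 → (-317/5, 0)
  seg 2: down by d2 = 5/2 → (-317/5, -5/2)
  seg 3: down by d4 = 13 → (-317/5, -31/2)
  seg 4: up by d1 = 17 → (-317/5, 3/2)
  seg 5: left by d2 = 5/2 → (-659/10, 3/2)
  seg 6: down by d3 = 10 → (-659/10, -17/2)
  seg 7: up by d1 = 17 → (-659/10, 17/2)
  seg 8: left by d4 = 13 → (-789/10, 17/2)
  seg 9: down by d7 = -76 → (-789/10, 169/2)

d5 = 50
d6 = 317/5
d7 = -76
d8 = 31
endpoint = (-789/10, 169/2)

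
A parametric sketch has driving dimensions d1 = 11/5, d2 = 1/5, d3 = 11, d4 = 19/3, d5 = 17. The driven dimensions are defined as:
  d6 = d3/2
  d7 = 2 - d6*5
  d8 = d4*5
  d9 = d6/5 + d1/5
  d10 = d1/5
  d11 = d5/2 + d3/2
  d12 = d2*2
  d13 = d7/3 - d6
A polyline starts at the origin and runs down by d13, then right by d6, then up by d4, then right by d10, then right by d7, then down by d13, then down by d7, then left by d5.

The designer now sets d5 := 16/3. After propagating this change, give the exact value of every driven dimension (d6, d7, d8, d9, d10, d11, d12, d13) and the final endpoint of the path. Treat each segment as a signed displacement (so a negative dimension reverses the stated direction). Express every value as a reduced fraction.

d6 = 11/2
d7 = -51/2
d8 = 95/3
d9 = 77/50
d10 = 11/25
d11 = 49/6
d12 = 2/5
d13 = -14
endpoint = (-1867/75, 359/6)

Apply edit: d5 := 16/3
  d6 = d3/2 = 11/2
  d7 = 2 - d6*5 = -51/2
  d8 = d4*5 = 95/3
  d9 = d6/5 + d1/5 = 77/50
  d10 = d1/5 = 11/25
  d11 = d5/2 + d3/2 = 49/6
  d12 = d2*2 = 2/5
  d13 = d7/3 - d6 = -14
Walk from origin (0, 0):
  seg 1: down by d13 = -14 → (0, 14)
  seg 2: right by d6 = 11/2 → (11/2, 14)
  seg 3: up by d4 = 19/3 → (11/2, 61/3)
  seg 4: right by d10 = 11/25 → (297/50, 61/3)
  seg 5: right by d7 = -51/2 → (-489/25, 61/3)
  seg 6: down by d13 = -14 → (-489/25, 103/3)
  seg 7: down by d7 = -51/2 → (-489/25, 359/6)
  seg 8: left by d5 = 16/3 → (-1867/75, 359/6)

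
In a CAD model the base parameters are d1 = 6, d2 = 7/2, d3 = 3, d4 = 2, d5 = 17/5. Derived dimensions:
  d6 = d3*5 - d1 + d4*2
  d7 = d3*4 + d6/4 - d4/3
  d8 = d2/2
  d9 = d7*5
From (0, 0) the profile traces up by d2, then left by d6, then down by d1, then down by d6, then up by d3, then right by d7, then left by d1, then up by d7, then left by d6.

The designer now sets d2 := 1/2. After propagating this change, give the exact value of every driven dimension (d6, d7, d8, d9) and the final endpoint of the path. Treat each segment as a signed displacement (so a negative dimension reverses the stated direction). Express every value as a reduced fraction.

Apply edit: d2 := 1/2
  d6 = d3*5 - d1 + d4*2 = 13
  d7 = d3*4 + d6/4 - d4/3 = 175/12
  d8 = d2/2 = 1/4
  d9 = d7*5 = 875/12
Walk from origin (0, 0):
  seg 1: up by d2 = 1/2 → (0, 1/2)
  seg 2: left by d6 = 13 → (-13, 1/2)
  seg 3: down by d1 = 6 → (-13, -11/2)
  seg 4: down by d6 = 13 → (-13, -37/2)
  seg 5: up by d3 = 3 → (-13, -31/2)
  seg 6: right by d7 = 175/12 → (19/12, -31/2)
  seg 7: left by d1 = 6 → (-53/12, -31/2)
  seg 8: up by d7 = 175/12 → (-53/12, -11/12)
  seg 9: left by d6 = 13 → (-209/12, -11/12)

d6 = 13
d7 = 175/12
d8 = 1/4
d9 = 875/12
endpoint = (-209/12, -11/12)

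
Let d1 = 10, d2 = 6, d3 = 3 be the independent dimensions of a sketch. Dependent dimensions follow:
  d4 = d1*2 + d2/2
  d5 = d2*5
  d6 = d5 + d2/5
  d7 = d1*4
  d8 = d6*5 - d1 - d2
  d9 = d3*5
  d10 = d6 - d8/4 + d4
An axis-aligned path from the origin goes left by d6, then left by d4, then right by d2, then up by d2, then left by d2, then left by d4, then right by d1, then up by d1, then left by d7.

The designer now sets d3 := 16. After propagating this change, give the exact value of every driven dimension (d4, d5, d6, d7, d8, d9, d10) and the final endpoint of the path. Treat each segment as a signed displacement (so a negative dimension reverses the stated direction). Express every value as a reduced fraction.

d4 = 23
d5 = 30
d6 = 156/5
d7 = 40
d8 = 140
d9 = 80
d10 = 96/5
endpoint = (-536/5, 16)

Apply edit: d3 := 16
  d4 = d1*2 + d2/2 = 23
  d5 = d2*5 = 30
  d6 = d5 + d2/5 = 156/5
  d7 = d1*4 = 40
  d8 = d6*5 - d1 - d2 = 140
  d9 = d3*5 = 80
  d10 = d6 - d8/4 + d4 = 96/5
Walk from origin (0, 0):
  seg 1: left by d6 = 156/5 → (-156/5, 0)
  seg 2: left by d4 = 23 → (-271/5, 0)
  seg 3: right by d2 = 6 → (-241/5, 0)
  seg 4: up by d2 = 6 → (-241/5, 6)
  seg 5: left by d2 = 6 → (-271/5, 6)
  seg 6: left by d4 = 23 → (-386/5, 6)
  seg 7: right by d1 = 10 → (-336/5, 6)
  seg 8: up by d1 = 10 → (-336/5, 16)
  seg 9: left by d7 = 40 → (-536/5, 16)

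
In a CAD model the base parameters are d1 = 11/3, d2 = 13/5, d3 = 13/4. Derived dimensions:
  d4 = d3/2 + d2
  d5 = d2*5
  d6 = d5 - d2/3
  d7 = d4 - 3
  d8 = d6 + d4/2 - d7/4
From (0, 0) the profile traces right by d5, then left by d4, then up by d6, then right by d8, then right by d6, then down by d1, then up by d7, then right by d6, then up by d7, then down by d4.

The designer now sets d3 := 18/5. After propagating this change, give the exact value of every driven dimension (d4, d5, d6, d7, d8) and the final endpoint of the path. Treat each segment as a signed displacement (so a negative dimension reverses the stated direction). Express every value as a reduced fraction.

Apply edit: d3 := 18/5
  d4 = d3/2 + d2 = 22/5
  d5 = d2*5 = 13
  d6 = d5 - d2/3 = 182/15
  d7 = d4 - 3 = 7/5
  d8 = d6 + d4/2 - d7/4 = 839/60
Walk from origin (0, 0):
  seg 1: right by d5 = 13 → (13, 0)
  seg 2: left by d4 = 22/5 → (43/5, 0)
  seg 3: up by d6 = 182/15 → (43/5, 182/15)
  seg 4: right by d8 = 839/60 → (271/12, 182/15)
  seg 5: right by d6 = 182/15 → (2083/60, 182/15)
  seg 6: down by d1 = 11/3 → (2083/60, 127/15)
  seg 7: up by d7 = 7/5 → (2083/60, 148/15)
  seg 8: right by d6 = 182/15 → (937/20, 148/15)
  seg 9: up by d7 = 7/5 → (937/20, 169/15)
  seg 10: down by d4 = 22/5 → (937/20, 103/15)

d4 = 22/5
d5 = 13
d6 = 182/15
d7 = 7/5
d8 = 839/60
endpoint = (937/20, 103/15)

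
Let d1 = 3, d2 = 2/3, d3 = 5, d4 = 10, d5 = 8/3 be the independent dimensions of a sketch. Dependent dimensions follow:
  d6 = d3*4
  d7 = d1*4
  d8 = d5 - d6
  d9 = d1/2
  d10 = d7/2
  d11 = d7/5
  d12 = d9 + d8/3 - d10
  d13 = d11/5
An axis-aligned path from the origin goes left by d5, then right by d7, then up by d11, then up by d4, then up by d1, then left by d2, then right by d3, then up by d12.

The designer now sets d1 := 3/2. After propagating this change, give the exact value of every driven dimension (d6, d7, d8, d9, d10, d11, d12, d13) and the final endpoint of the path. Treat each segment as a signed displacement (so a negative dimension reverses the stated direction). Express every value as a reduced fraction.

Apply edit: d1 := 3/2
  d6 = d3*4 = 20
  d7 = d1*4 = 6
  d8 = d5 - d6 = -52/3
  d9 = d1/2 = 3/4
  d10 = d7/2 = 3
  d11 = d7/5 = 6/5
  d12 = d9 + d8/3 - d10 = -289/36
  d13 = d11/5 = 6/25
Walk from origin (0, 0):
  seg 1: left by d5 = 8/3 → (-8/3, 0)
  seg 2: right by d7 = 6 → (10/3, 0)
  seg 3: up by d11 = 6/5 → (10/3, 6/5)
  seg 4: up by d4 = 10 → (10/3, 56/5)
  seg 5: up by d1 = 3/2 → (10/3, 127/10)
  seg 6: left by d2 = 2/3 → (8/3, 127/10)
  seg 7: right by d3 = 5 → (23/3, 127/10)
  seg 8: up by d12 = -289/36 → (23/3, 841/180)

d6 = 20
d7 = 6
d8 = -52/3
d9 = 3/4
d10 = 3
d11 = 6/5
d12 = -289/36
d13 = 6/25
endpoint = (23/3, 841/180)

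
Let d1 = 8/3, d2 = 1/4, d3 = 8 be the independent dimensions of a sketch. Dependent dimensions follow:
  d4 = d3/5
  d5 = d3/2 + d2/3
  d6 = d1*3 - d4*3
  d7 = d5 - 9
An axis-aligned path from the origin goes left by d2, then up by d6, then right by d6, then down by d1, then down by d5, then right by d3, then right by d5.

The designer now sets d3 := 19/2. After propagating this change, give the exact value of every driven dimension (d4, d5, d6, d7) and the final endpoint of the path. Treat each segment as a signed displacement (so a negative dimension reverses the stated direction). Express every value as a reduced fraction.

d4 = 19/10
d5 = 29/6
d6 = 23/10
d7 = -25/6
endpoint = (983/60, -26/5)

Apply edit: d3 := 19/2
  d4 = d3/5 = 19/10
  d5 = d3/2 + d2/3 = 29/6
  d6 = d1*3 - d4*3 = 23/10
  d7 = d5 - 9 = -25/6
Walk from origin (0, 0):
  seg 1: left by d2 = 1/4 → (-1/4, 0)
  seg 2: up by d6 = 23/10 → (-1/4, 23/10)
  seg 3: right by d6 = 23/10 → (41/20, 23/10)
  seg 4: down by d1 = 8/3 → (41/20, -11/30)
  seg 5: down by d5 = 29/6 → (41/20, -26/5)
  seg 6: right by d3 = 19/2 → (231/20, -26/5)
  seg 7: right by d5 = 29/6 → (983/60, -26/5)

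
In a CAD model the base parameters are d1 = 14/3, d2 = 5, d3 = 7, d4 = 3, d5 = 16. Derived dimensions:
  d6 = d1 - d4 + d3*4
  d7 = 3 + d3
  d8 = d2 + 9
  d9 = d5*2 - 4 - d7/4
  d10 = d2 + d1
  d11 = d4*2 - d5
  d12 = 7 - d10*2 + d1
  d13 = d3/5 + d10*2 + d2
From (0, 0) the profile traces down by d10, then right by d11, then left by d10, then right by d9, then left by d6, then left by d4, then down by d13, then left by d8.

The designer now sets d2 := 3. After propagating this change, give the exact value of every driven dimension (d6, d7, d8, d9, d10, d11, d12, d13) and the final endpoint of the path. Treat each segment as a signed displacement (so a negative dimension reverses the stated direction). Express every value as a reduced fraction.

Apply edit: d2 := 3
  d6 = d1 - d4 + d3*4 = 89/3
  d7 = 3 + d3 = 10
  d8 = d2 + 9 = 12
  d9 = d5*2 - 4 - d7/4 = 51/2
  d10 = d2 + d1 = 23/3
  d11 = d4*2 - d5 = -10
  d12 = 7 - d10*2 + d1 = -11/3
  d13 = d3/5 + d10*2 + d2 = 296/15
Walk from origin (0, 0):
  seg 1: down by d10 = 23/3 → (0, -23/3)
  seg 2: right by d11 = -10 → (-10, -23/3)
  seg 3: left by d10 = 23/3 → (-53/3, -23/3)
  seg 4: right by d9 = 51/2 → (47/6, -23/3)
  seg 5: left by d6 = 89/3 → (-131/6, -23/3)
  seg 6: left by d4 = 3 → (-149/6, -23/3)
  seg 7: down by d13 = 296/15 → (-149/6, -137/5)
  seg 8: left by d8 = 12 → (-221/6, -137/5)

d6 = 89/3
d7 = 10
d8 = 12
d9 = 51/2
d10 = 23/3
d11 = -10
d12 = -11/3
d13 = 296/15
endpoint = (-221/6, -137/5)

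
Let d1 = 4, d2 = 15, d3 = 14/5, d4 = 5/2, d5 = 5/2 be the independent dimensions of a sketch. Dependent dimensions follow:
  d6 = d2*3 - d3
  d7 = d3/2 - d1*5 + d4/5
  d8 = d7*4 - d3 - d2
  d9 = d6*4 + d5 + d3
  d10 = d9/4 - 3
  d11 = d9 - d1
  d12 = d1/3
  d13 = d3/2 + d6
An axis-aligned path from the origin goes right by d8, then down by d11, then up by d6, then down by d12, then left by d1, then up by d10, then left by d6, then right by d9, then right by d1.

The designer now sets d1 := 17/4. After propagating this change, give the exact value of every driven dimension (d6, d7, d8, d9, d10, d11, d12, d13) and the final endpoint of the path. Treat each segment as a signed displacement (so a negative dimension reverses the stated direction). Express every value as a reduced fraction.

Apply edit: d1 := 17/4
  d6 = d2*3 - d3 = 211/5
  d7 = d3/2 - d1*5 + d4/5 = -387/20
  d8 = d7*4 - d3 - d2 = -476/5
  d9 = d6*4 + d5 + d3 = 1741/10
  d10 = d9/4 - 3 = 1621/40
  d11 = d9 - d1 = 3397/20
  d12 = d1/3 = 17/12
  d13 = d3/2 + d6 = 218/5
Walk from origin (0, 0):
  seg 1: right by d8 = -476/5 → (-476/5, 0)
  seg 2: down by d11 = 3397/20 → (-476/5, -3397/20)
  seg 3: up by d6 = 211/5 → (-476/5, -2553/20)
  seg 4: down by d12 = 17/12 → (-476/5, -1936/15)
  seg 5: left by d1 = 17/4 → (-1989/20, -1936/15)
  seg 6: up by d10 = 1621/40 → (-1989/20, -2125/24)
  seg 7: left by d6 = 211/5 → (-2833/20, -2125/24)
  seg 8: right by d9 = 1741/10 → (649/20, -2125/24)
  seg 9: right by d1 = 17/4 → (367/10, -2125/24)

d6 = 211/5
d7 = -387/20
d8 = -476/5
d9 = 1741/10
d10 = 1621/40
d11 = 3397/20
d12 = 17/12
d13 = 218/5
endpoint = (367/10, -2125/24)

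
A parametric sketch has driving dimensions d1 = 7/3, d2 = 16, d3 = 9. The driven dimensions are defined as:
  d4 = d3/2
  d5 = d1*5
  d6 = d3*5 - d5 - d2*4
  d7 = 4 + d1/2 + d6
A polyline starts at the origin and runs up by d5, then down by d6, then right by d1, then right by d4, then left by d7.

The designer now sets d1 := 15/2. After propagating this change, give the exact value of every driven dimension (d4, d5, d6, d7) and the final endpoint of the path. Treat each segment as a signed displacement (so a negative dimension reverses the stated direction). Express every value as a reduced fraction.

Apply edit: d1 := 15/2
  d4 = d3/2 = 9/2
  d5 = d1*5 = 75/2
  d6 = d3*5 - d5 - d2*4 = -113/2
  d7 = 4 + d1/2 + d6 = -195/4
Walk from origin (0, 0):
  seg 1: up by d5 = 75/2 → (0, 75/2)
  seg 2: down by d6 = -113/2 → (0, 94)
  seg 3: right by d1 = 15/2 → (15/2, 94)
  seg 4: right by d4 = 9/2 → (12, 94)
  seg 5: left by d7 = -195/4 → (243/4, 94)

d4 = 9/2
d5 = 75/2
d6 = -113/2
d7 = -195/4
endpoint = (243/4, 94)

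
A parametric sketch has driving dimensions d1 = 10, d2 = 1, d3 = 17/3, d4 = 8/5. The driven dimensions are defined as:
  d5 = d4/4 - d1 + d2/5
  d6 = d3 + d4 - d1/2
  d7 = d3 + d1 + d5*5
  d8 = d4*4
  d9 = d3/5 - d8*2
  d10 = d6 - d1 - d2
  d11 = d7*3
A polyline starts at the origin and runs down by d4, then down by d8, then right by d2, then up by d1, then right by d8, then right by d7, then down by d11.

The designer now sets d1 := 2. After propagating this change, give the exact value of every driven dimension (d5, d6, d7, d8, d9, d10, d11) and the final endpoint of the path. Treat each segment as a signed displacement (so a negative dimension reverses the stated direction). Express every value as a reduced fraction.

d5 = -7/5
d6 = 94/15
d7 = 2/3
d8 = 32/5
d9 = -35/3
d10 = 49/15
d11 = 2
endpoint = (121/15, -8)

Apply edit: d1 := 2
  d5 = d4/4 - d1 + d2/5 = -7/5
  d6 = d3 + d4 - d1/2 = 94/15
  d7 = d3 + d1 + d5*5 = 2/3
  d8 = d4*4 = 32/5
  d9 = d3/5 - d8*2 = -35/3
  d10 = d6 - d1 - d2 = 49/15
  d11 = d7*3 = 2
Walk from origin (0, 0):
  seg 1: down by d4 = 8/5 → (0, -8/5)
  seg 2: down by d8 = 32/5 → (0, -8)
  seg 3: right by d2 = 1 → (1, -8)
  seg 4: up by d1 = 2 → (1, -6)
  seg 5: right by d8 = 32/5 → (37/5, -6)
  seg 6: right by d7 = 2/3 → (121/15, -6)
  seg 7: down by d11 = 2 → (121/15, -8)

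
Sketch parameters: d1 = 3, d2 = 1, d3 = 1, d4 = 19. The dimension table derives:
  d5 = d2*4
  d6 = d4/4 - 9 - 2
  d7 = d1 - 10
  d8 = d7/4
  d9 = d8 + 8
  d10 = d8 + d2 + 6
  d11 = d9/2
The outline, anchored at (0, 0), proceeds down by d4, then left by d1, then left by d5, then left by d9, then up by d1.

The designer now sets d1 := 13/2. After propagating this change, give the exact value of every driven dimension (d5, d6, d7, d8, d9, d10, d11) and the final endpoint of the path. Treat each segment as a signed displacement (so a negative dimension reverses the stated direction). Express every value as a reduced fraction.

Apply edit: d1 := 13/2
  d5 = d2*4 = 4
  d6 = d4/4 - 9 - 2 = -25/4
  d7 = d1 - 10 = -7/2
  d8 = d7/4 = -7/8
  d9 = d8 + 8 = 57/8
  d10 = d8 + d2 + 6 = 49/8
  d11 = d9/2 = 57/16
Walk from origin (0, 0):
  seg 1: down by d4 = 19 → (0, -19)
  seg 2: left by d1 = 13/2 → (-13/2, -19)
  seg 3: left by d5 = 4 → (-21/2, -19)
  seg 4: left by d9 = 57/8 → (-141/8, -19)
  seg 5: up by d1 = 13/2 → (-141/8, -25/2)

d5 = 4
d6 = -25/4
d7 = -7/2
d8 = -7/8
d9 = 57/8
d10 = 49/8
d11 = 57/16
endpoint = (-141/8, -25/2)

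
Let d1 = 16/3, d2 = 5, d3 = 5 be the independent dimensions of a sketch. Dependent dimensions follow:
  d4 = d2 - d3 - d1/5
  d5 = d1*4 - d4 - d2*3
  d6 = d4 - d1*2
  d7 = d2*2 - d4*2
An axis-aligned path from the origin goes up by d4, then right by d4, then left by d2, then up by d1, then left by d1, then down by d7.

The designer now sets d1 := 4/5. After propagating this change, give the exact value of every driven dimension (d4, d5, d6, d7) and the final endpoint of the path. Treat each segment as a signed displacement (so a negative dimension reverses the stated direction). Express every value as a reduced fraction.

d4 = -4/25
d5 = -291/25
d6 = -44/25
d7 = 258/25
endpoint = (-149/25, -242/25)

Apply edit: d1 := 4/5
  d4 = d2 - d3 - d1/5 = -4/25
  d5 = d1*4 - d4 - d2*3 = -291/25
  d6 = d4 - d1*2 = -44/25
  d7 = d2*2 - d4*2 = 258/25
Walk from origin (0, 0):
  seg 1: up by d4 = -4/25 → (0, -4/25)
  seg 2: right by d4 = -4/25 → (-4/25, -4/25)
  seg 3: left by d2 = 5 → (-129/25, -4/25)
  seg 4: up by d1 = 4/5 → (-129/25, 16/25)
  seg 5: left by d1 = 4/5 → (-149/25, 16/25)
  seg 6: down by d7 = 258/25 → (-149/25, -242/25)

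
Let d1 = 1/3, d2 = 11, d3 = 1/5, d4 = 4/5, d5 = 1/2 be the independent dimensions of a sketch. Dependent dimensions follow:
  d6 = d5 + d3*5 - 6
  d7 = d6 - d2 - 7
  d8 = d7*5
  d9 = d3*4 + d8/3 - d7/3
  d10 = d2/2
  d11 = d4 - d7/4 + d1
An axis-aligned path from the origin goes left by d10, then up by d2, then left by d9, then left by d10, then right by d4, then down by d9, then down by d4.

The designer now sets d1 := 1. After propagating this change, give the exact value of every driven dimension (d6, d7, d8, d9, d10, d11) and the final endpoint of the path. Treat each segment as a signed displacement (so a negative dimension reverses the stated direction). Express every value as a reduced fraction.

d6 = -9/2
d7 = -45/2
d8 = -225/2
d9 = -146/5
d10 = 11/2
d11 = 297/40
endpoint = (19, 197/5)

Apply edit: d1 := 1
  d6 = d5 + d3*5 - 6 = -9/2
  d7 = d6 - d2 - 7 = -45/2
  d8 = d7*5 = -225/2
  d9 = d3*4 + d8/3 - d7/3 = -146/5
  d10 = d2/2 = 11/2
  d11 = d4 - d7/4 + d1 = 297/40
Walk from origin (0, 0):
  seg 1: left by d10 = 11/2 → (-11/2, 0)
  seg 2: up by d2 = 11 → (-11/2, 11)
  seg 3: left by d9 = -146/5 → (237/10, 11)
  seg 4: left by d10 = 11/2 → (91/5, 11)
  seg 5: right by d4 = 4/5 → (19, 11)
  seg 6: down by d9 = -146/5 → (19, 201/5)
  seg 7: down by d4 = 4/5 → (19, 197/5)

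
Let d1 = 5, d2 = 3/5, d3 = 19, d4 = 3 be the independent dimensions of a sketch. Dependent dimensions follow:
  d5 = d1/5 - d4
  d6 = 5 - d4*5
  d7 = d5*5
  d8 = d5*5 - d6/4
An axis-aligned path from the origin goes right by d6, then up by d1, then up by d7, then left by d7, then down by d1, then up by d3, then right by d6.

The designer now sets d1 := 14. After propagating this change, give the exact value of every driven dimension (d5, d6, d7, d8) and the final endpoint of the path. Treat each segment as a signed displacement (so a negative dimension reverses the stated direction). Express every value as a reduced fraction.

Apply edit: d1 := 14
  d5 = d1/5 - d4 = -1/5
  d6 = 5 - d4*5 = -10
  d7 = d5*5 = -1
  d8 = d5*5 - d6/4 = 3/2
Walk from origin (0, 0):
  seg 1: right by d6 = -10 → (-10, 0)
  seg 2: up by d1 = 14 → (-10, 14)
  seg 3: up by d7 = -1 → (-10, 13)
  seg 4: left by d7 = -1 → (-9, 13)
  seg 5: down by d1 = 14 → (-9, -1)
  seg 6: up by d3 = 19 → (-9, 18)
  seg 7: right by d6 = -10 → (-19, 18)

d5 = -1/5
d6 = -10
d7 = -1
d8 = 3/2
endpoint = (-19, 18)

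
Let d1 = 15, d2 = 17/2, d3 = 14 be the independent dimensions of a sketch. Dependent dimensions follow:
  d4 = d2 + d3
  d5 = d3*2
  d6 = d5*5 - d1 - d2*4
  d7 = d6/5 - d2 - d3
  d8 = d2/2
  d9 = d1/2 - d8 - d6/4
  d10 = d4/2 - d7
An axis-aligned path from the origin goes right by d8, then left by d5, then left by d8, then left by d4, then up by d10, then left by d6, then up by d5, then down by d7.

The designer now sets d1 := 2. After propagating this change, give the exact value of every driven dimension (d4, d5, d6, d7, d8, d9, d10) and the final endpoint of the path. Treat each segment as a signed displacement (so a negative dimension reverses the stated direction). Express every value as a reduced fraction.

Apply edit: d1 := 2
  d4 = d2 + d3 = 45/2
  d5 = d3*2 = 28
  d6 = d5*5 - d1 - d2*4 = 104
  d7 = d6/5 - d2 - d3 = -17/10
  d8 = d2/2 = 17/4
  d9 = d1/2 - d8 - d6/4 = -117/4
  d10 = d4/2 - d7 = 259/20
Walk from origin (0, 0):
  seg 1: right by d8 = 17/4 → (17/4, 0)
  seg 2: left by d5 = 28 → (-95/4, 0)
  seg 3: left by d8 = 17/4 → (-28, 0)
  seg 4: left by d4 = 45/2 → (-101/2, 0)
  seg 5: up by d10 = 259/20 → (-101/2, 259/20)
  seg 6: left by d6 = 104 → (-309/2, 259/20)
  seg 7: up by d5 = 28 → (-309/2, 819/20)
  seg 8: down by d7 = -17/10 → (-309/2, 853/20)

d4 = 45/2
d5 = 28
d6 = 104
d7 = -17/10
d8 = 17/4
d9 = -117/4
d10 = 259/20
endpoint = (-309/2, 853/20)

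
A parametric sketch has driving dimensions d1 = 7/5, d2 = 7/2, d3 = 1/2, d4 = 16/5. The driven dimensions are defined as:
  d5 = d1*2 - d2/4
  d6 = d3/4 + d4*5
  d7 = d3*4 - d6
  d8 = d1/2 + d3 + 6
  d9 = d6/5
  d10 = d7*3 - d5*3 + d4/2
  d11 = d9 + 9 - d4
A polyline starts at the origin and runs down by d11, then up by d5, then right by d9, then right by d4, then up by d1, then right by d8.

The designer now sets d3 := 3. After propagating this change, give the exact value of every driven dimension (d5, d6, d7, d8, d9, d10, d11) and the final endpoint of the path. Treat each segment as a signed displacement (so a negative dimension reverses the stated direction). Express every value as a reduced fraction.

d5 = 77/40
d6 = 67/4
d7 = -19/4
d8 = 97/10
d9 = 67/20
d10 = -737/40
d11 = 183/20
endpoint = (65/4, -233/40)

Apply edit: d3 := 3
  d5 = d1*2 - d2/4 = 77/40
  d6 = d3/4 + d4*5 = 67/4
  d7 = d3*4 - d6 = -19/4
  d8 = d1/2 + d3 + 6 = 97/10
  d9 = d6/5 = 67/20
  d10 = d7*3 - d5*3 + d4/2 = -737/40
  d11 = d9 + 9 - d4 = 183/20
Walk from origin (0, 0):
  seg 1: down by d11 = 183/20 → (0, -183/20)
  seg 2: up by d5 = 77/40 → (0, -289/40)
  seg 3: right by d9 = 67/20 → (67/20, -289/40)
  seg 4: right by d4 = 16/5 → (131/20, -289/40)
  seg 5: up by d1 = 7/5 → (131/20, -233/40)
  seg 6: right by d8 = 97/10 → (65/4, -233/40)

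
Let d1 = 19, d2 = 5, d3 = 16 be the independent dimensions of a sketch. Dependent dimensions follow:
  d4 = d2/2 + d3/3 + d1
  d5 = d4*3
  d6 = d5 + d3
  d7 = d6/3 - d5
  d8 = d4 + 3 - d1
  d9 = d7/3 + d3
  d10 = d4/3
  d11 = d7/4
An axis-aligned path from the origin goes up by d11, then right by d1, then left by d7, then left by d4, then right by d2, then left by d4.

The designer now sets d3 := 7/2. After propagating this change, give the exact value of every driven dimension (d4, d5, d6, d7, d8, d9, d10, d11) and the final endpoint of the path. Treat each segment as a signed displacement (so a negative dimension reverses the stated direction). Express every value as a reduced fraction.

d4 = 68/3
d5 = 68
d6 = 143/2
d7 = -265/6
d8 = 20/3
d9 = -101/9
d10 = 68/9
d11 = -265/24
endpoint = (137/6, -265/24)

Apply edit: d3 := 7/2
  d4 = d2/2 + d3/3 + d1 = 68/3
  d5 = d4*3 = 68
  d6 = d5 + d3 = 143/2
  d7 = d6/3 - d5 = -265/6
  d8 = d4 + 3 - d1 = 20/3
  d9 = d7/3 + d3 = -101/9
  d10 = d4/3 = 68/9
  d11 = d7/4 = -265/24
Walk from origin (0, 0):
  seg 1: up by d11 = -265/24 → (0, -265/24)
  seg 2: right by d1 = 19 → (19, -265/24)
  seg 3: left by d7 = -265/6 → (379/6, -265/24)
  seg 4: left by d4 = 68/3 → (81/2, -265/24)
  seg 5: right by d2 = 5 → (91/2, -265/24)
  seg 6: left by d4 = 68/3 → (137/6, -265/24)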